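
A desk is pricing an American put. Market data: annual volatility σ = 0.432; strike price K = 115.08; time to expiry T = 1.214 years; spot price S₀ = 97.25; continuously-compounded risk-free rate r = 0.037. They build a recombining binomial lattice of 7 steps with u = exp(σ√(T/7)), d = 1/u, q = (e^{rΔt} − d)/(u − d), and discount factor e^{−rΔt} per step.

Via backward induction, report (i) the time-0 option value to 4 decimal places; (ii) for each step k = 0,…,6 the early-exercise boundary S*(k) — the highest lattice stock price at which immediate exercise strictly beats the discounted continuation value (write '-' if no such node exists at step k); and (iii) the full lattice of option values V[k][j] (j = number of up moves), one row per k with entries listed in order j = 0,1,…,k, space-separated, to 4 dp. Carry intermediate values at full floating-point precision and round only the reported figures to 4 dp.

price = 27.0811
boundary = - - 67.8619 56.6884 67.8619 81.2377 97.2500
tree:
27.0811
36.4340 17.0264
47.2181 24.9117 8.4705
58.3916 35.1177 13.8769 2.5608
67.7254 47.2181 22.1106 4.8899 0.0000
75.5224 58.3916 33.8423 9.3374 0.0000 0.0000
82.0356 67.7254 47.2181 17.8300 0.0000 0.0000 0.0000
87.4764 75.5224 58.3916 33.8423 0.0000 0.0000 0.0000 0.0000

params: Δt=0.17343 u=1.19710 d=0.83535 q=0.47294 e^(-rΔt)=0.99360
t_7 payoffs: 87.4764 75.5224 58.3916 33.8423 0.0000 0.0000 0.0000 0.0000
t_6: node(6,0) S=33.0444 payoff=82.0356 vs cont=81.2995 → 82.0356 [stop]  node(6,1) S=47.3546 payoff=67.7254 vs cont=66.9893 → 67.7254 [stop]  node(6,2) S=67.8619 payoff=47.2181 vs cont=46.4820 → 47.2181 [stop]  node(6,3) S=97.2500 payoff=17.8300 vs cont=17.7228 → 17.8300 [stop]  node(6,4) S=139.3649 payoff=0.0000 vs cont=0.0000 → 0.0000 [wait]  node(6,5) S=199.7180 payoff=0.0000 vs cont=0.0000 → 0.0000 [wait]  node(6,6) S=286.2075 payoff=0.0000 vs cont=0.0000 → 0.0000 [wait]  ⇒ S*(6)=97.2500
t_5: node(5,0) S=39.5576 payoff=75.5224 vs cont=74.7863 → 75.5224 [stop]  node(5,1) S=56.6884 payoff=58.3916 vs cont=57.6555 → 58.3916 [stop]  node(5,2) S=81.2377 payoff=33.8423 vs cont=33.1062 → 33.8423 [stop]  node(5,3) S=116.4184 payoff=0.0000 vs cont=9.3374 → 9.3374 [wait]  node(5,4) S=166.8343 payoff=0.0000 vs cont=0.0000 → 0.0000 [wait]  node(5,5) S=239.0832 payoff=0.0000 vs cont=0.0000 → 0.0000 [wait]  ⇒ S*(5)=81.2377
t_4: node(4,0) S=47.3546 payoff=67.7254 vs cont=66.9893 → 67.7254 [stop]  node(4,1) S=67.8619 payoff=47.2181 vs cont=46.4820 → 47.2181 [stop]  node(4,2) S=97.2500 payoff=17.8300 vs cont=22.1106 → 22.1106 [wait]  node(4,3) S=139.3649 payoff=0.0000 vs cont=4.8899 → 4.8899 [wait]  node(4,4) S=199.7180 payoff=0.0000 vs cont=0.0000 → 0.0000 [wait]  ⇒ S*(4)=67.8619
t_3: node(3,0) S=56.6884 payoff=58.3916 vs cont=57.6555 → 58.3916 [stop]  node(3,1) S=81.2377 payoff=33.8423 vs cont=35.1177 → 35.1177 [wait]  node(3,2) S=116.4184 payoff=0.0000 vs cont=13.8769 → 13.8769 [wait]  node(3,3) S=166.8343 payoff=0.0000 vs cont=2.5608 → 2.5608 [wait]  ⇒ S*(3)=56.6884
t_2: node(2,0) S=67.8619 payoff=47.2181 vs cont=47.0814 → 47.2181 [stop]  node(2,1) S=97.2500 payoff=17.8300 vs cont=24.9117 → 24.9117 [wait]  node(2,2) S=139.3649 payoff=0.0000 vs cont=8.4705 → 8.4705 [wait]  ⇒ S*(2)=67.8619
t_1: node(1,0) S=81.2377 payoff=33.8423 vs cont=36.4340 → 36.4340 [wait]  node(1,1) S=116.4184 payoff=0.0000 vs cont=17.0264 → 17.0264 [wait]  ⇒ S*(1)=-
t_0: node(0,0) S=97.2500 payoff=17.8300 vs cont=27.0811 → 27.0811 [wait]  ⇒ S*(0)=-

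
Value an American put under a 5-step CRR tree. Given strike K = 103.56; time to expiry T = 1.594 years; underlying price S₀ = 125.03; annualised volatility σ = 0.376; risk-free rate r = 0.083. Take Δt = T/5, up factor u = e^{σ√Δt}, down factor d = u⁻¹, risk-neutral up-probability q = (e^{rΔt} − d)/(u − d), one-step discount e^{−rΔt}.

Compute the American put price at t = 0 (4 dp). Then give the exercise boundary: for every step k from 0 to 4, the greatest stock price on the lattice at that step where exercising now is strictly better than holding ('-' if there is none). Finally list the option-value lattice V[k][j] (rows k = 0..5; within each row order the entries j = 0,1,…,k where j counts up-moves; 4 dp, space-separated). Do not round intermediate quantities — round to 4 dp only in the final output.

Δt=0.31880  u=1.23652  d=0.80872  q=0.50980  discount=0.97389
step 5 (expiry): payoffs max(K−S,0) = 60.3072 37.4276 2.4453 0.0000 0.0000 0.0000
step 4: (k=4,j=0): S=53.4828, (K−S)⁺=50.0772, hold=47.3729 ⇒ V=50.0772 exercise | (k=4,j=1): S=81.7738, (K−S)⁺=21.7862, hold=19.0819 ⇒ V=21.7862 exercise | (k=4,j=2): S=125.0300, (K−S)⁺=0.0000, hold=1.1674 ⇒ V=1.1674 continue | (k=4,j=3): S=191.1676, (K−S)⁺=0.0000, hold=0.0000 ⇒ V=0.0000 continue | (k=4,j=4): S=292.2904, (K−S)⁺=0.0000, hold=0.0000 ⇒ V=0.0000 continue  boundary S*=81.7738
step 3: (k=3,j=0): S=66.1324, (K−S)⁺=37.4276, hold=34.7233 ⇒ V=37.4276 exercise | (k=3,j=1): S=101.1147, (K−S)⁺=2.4453, hold=10.9803 ⇒ V=10.9803 continue | (k=3,j=2): S=154.6017, (K−S)⁺=0.0000, hold=0.5573 ⇒ V=0.5573 continue | (k=3,j=3): S=236.3820, (K−S)⁺=0.0000, hold=0.0000 ⇒ V=0.0000 continue  boundary S*=66.1324
step 2: (k=2,j=0): S=81.7738, (K−S)⁺=21.7862, hold=23.3194 ⇒ V=23.3194 continue | (k=2,j=1): S=125.0300, (K−S)⁺=0.0000, hold=5.5186 ⇒ V=5.5186 continue | (k=2,j=2): S=191.1676, (K−S)⁺=0.0000, hold=0.2661 ⇒ V=0.2661 continue  boundary S*=-
step 1: (k=1,j=0): S=101.1147, (K−S)⁺=2.4453, hold=13.8726 ⇒ V=13.8726 continue | (k=1,j=1): S=154.6017, (K−S)⁺=0.0000, hold=2.7667 ⇒ V=2.7667 continue  boundary S*=-
step 0: (k=0,j=0): S=125.0300, (K−S)⁺=0.0000, hold=7.9963 ⇒ V=7.9963 continue  boundary S*=-

price = 7.9963
boundary = - - - 66.1324 81.7738
tree:
7.9963
13.8726 2.7667
23.3194 5.5186 0.2661
37.4276 10.9803 0.5573 0.0000
50.0772 21.7862 1.1674 0.0000 0.0000
60.3072 37.4276 2.4453 0.0000 0.0000 0.0000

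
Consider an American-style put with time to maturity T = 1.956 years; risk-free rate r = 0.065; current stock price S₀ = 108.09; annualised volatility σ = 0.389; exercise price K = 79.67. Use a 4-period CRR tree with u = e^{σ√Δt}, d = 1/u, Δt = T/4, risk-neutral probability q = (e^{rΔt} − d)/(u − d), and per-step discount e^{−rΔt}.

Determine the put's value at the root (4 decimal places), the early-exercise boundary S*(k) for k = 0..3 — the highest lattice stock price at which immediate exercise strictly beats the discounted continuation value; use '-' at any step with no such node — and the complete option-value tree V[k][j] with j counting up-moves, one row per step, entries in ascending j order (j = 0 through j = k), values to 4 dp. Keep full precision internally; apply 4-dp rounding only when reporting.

params: Δt=0.48900 u=1.31262 d=0.76184 q=0.49105 e^(-rΔt)=0.96871
t_4 payoffs: 43.2588 16.9350 0.0000 0.0000 0.0000
t_3: node(3,0) S=47.7939 payoff=31.8761 vs cont=29.3836 → 31.8761 [stop]  node(3,1) S=82.3470 payoff=0.0000 vs cont=8.3494 → 8.3494 [wait]  node(3,2) S=141.8807 payoff=0.0000 vs cont=0.0000 → 0.0000 [wait]  node(3,3) S=244.4547 payoff=0.0000 vs cont=0.0000 → 0.0000 [wait]  ⇒ S*(3)=47.7939
t_2: node(2,0) S=62.7350 payoff=16.9350 vs cont=19.6876 → 19.6876 [wait]  node(2,1) S=108.0900 payoff=0.0000 vs cont=4.1165 → 4.1165 [wait]  node(2,2) S=186.2348 payoff=0.0000 vs cont=0.0000 → 0.0000 [wait]  ⇒ S*(2)=-
t_1: node(1,0) S=82.3470 payoff=0.0000 vs cont=11.6647 → 11.6647 [wait]  node(1,1) S=141.8807 payoff=0.0000 vs cont=2.0296 → 2.0296 [wait]  ⇒ S*(1)=-
t_0: node(0,0) S=108.0900 payoff=0.0000 vs cont=6.7165 → 6.7165 [wait]  ⇒ S*(0)=-

price = 6.7165
boundary = - - - 47.7939
tree:
6.7165
11.6647 2.0296
19.6876 4.1165 0.0000
31.8761 8.3494 0.0000 0.0000
43.2588 16.9350 0.0000 0.0000 0.0000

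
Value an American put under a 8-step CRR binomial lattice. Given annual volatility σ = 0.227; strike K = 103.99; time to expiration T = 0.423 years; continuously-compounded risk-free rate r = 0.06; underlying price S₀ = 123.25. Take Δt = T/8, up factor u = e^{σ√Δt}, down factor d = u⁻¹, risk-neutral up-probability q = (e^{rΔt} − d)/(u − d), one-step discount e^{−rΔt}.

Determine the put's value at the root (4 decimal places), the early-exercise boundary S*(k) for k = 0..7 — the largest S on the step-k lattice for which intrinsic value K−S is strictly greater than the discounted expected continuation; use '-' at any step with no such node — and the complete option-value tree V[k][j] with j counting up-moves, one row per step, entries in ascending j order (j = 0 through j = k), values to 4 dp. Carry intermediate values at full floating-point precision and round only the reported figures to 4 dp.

price = 0.7940
boundary = - - - - - - 90.1098 94.9382
tree:
0.7940
1.3669 0.2643
2.3088 0.4968 0.0492
3.8095 0.9230 0.1022 0.0000
6.1058 1.6909 0.2124 0.0000 0.0000
9.4309 3.0415 0.4415 0.0000 0.0000 0.0000
13.8802 5.3384 0.9176 0.0000 0.0000 0.0000 0.0000
18.4631 9.0518 1.9073 0.0000 0.0000 0.0000 0.0000 0.0000
22.8129 13.8802 3.9646 0.0000 0.0000 0.0000 0.0000 0.0000 0.0000

Δt=0.05287, u=1.05358, d=0.94914, q=0.51738, disc=e^(-rΔt)=0.99683
k=8 terminal: V=max(K-S,0) → 22.8129 13.8802 3.9646 0.0000 0.0000 0.0000 0.0000 0.0000 0.0000
k=7: j=0 S=85.5269 intr=18.4631 cont=18.1337 V=18.4631[EX]; j=1 S=94.9382 intr=9.0518 cont=8.7224 V=9.0518[EX]; j=2 S=105.3852 intr=0.0000 cont=1.9073 V=1.9073[hold]; j=3 S=116.9817 intr=0.0000 cont=0.0000 V=0.0000[hold]; j=4 S=129.8542 intr=0.0000 cont=0.0000 V=0.0000[hold]; j=5 S=144.1433 intr=0.0000 cont=0.0000 V=0.0000[hold]; j=6 S=160.0047 intr=0.0000 cont=0.0000 V=0.0000[hold]; j=7 S=177.6115 intr=0.0000 cont=0.0000 V=0.0000[hold]  S*(7)=94.9382
k=6: j=0 S=90.1098 intr=13.8802 cont=13.5508 V=13.8802[EX]; j=1 S=100.0254 intr=3.9646 cont=5.3384 V=5.3384[hold]; j=2 S=111.0321 intr=0.0000 cont=0.9176 V=0.9176[hold]; j=3 S=123.2500 intr=0.0000 cont=0.0000 V=0.0000[hold]; j=4 S=136.8123 intr=0.0000 cont=0.0000 V=0.0000[hold]; j=5 S=151.8670 intr=0.0000 cont=0.0000 V=0.0000[hold]; j=6 S=168.5784 intr=0.0000 cont=0.0000 V=0.0000[hold]  S*(6)=90.1098
k=5: j=0 S=94.9382 intr=9.0518 cont=9.4309 V=9.4309[hold]; j=1 S=105.3852 intr=0.0000 cont=3.0415 V=3.0415[hold]; j=2 S=116.9817 intr=0.0000 cont=0.4415 V=0.4415[hold]; j=3 S=129.8542 intr=0.0000 cont=0.0000 V=0.0000[hold]; j=4 S=144.1433 intr=0.0000 cont=0.0000 V=0.0000[hold]; j=5 S=160.0047 intr=0.0000 cont=0.0000 V=0.0000[hold]  S*(5)=-
k=4: j=0 S=100.0254 intr=3.9646 cont=6.1058 V=6.1058[hold]; j=1 S=111.0321 intr=0.0000 cont=1.6909 V=1.6909[hold]; j=2 S=123.2500 intr=0.0000 cont=0.2124 V=0.2124[hold]; j=3 S=136.8123 intr=0.0000 cont=0.0000 V=0.0000[hold]; j=4 S=151.8670 intr=0.0000 cont=0.0000 V=0.0000[hold]  S*(4)=-
k=3: j=0 S=105.3852 intr=0.0000 cont=3.8095 V=3.8095[hold]; j=1 S=116.9817 intr=0.0000 cont=0.9230 V=0.9230[hold]; j=2 S=129.8542 intr=0.0000 cont=0.1022 V=0.1022[hold]; j=3 S=144.1433 intr=0.0000 cont=0.0000 V=0.0000[hold]  S*(3)=-
k=2: j=0 S=111.0321 intr=0.0000 cont=2.3088 V=2.3088[hold]; j=1 S=123.2500 intr=0.0000 cont=0.4968 V=0.4968[hold]; j=2 S=136.8123 intr=0.0000 cont=0.0492 V=0.0492[hold]  S*(2)=-
k=1: j=0 S=116.9817 intr=0.0000 cont=1.3669 V=1.3669[hold]; j=1 S=129.8542 intr=0.0000 cont=0.2643 V=0.2643[hold]  S*(1)=-
k=0: j=0 S=123.2500 intr=0.0000 cont=0.7940 V=0.7940[hold]  S*(0)=-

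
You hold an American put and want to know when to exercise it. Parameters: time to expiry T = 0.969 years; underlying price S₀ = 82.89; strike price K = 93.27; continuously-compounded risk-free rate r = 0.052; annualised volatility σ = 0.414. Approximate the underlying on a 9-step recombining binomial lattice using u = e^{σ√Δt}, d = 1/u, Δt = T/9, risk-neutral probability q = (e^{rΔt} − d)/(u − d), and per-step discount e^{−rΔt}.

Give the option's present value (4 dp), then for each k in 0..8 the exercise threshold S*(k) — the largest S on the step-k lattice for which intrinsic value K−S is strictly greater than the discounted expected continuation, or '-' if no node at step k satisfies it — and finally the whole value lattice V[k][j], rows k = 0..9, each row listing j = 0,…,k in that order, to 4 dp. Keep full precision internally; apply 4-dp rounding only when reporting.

Δt=0.10767, u=1.14550, d=0.87298, q=0.48669, disc=e^(-rΔt)=0.99442
k=9 terminal: V=max(K-S,0) → 68.8619 61.2422 51.2438 38.1241 20.9088 0.0000 0.0000 0.0000 0.0000 0.0000
k=8: j=0 S=27.9596 intr=65.3104 cont=64.7897 V=65.3104[EX]; j=1 S=36.6880 intr=56.5820 cont=56.0613 V=56.5820[EX]; j=2 S=48.1412 intr=45.1288 cont=44.6081 V=45.1288[EX]; j=3 S=63.1698 intr=30.1002 cont=29.5795 V=30.1002[EX]; j=4 S=82.8900 intr=10.3800 cont=10.6727 V=10.6727[hold]; j=5 S=108.7664 intr=0.0000 cont=0.0000 V=0.0000[hold]; j=6 S=142.7209 intr=0.0000 cont=0.0000 V=0.0000[hold]; j=7 S=187.2752 intr=0.0000 cont=0.0000 V=0.0000[hold]; j=8 S=245.7384 intr=0.0000 cont=0.0000 V=0.0000[hold]  S*(8)=63.1698
k=7: j=0 S=32.0278 intr=61.2422 cont=60.7214 V=61.2422[EX]; j=1 S=42.0262 intr=51.2438 cont=50.7231 V=51.2438[EX]; j=2 S=55.1459 intr=38.1241 cont=37.6034 V=38.1241[EX]; j=3 S=72.3612 intr=20.9088 cont=20.5297 V=20.9088[EX]; j=4 S=94.9508 intr=0.0000 cont=5.4478 V=5.4478[hold]; j=5 S=124.5923 intr=0.0000 cont=0.0000 V=0.0000[hold]; j=6 S=163.4873 intr=0.0000 cont=0.0000 V=0.0000[hold]; j=7 S=214.5244 intr=0.0000 cont=0.0000 V=0.0000[hold]  S*(7)=72.3612
k=6: j=0 S=36.6880 intr=56.5820 cont=56.0613 V=56.5820[EX]; j=1 S=48.1412 intr=45.1288 cont=44.6081 V=45.1288[EX]; j=2 S=63.1698 intr=30.1002 cont=29.5795 V=30.1002[EX]; j=3 S=82.8900 intr=10.3800 cont=13.3093 V=13.3093[hold]; j=4 S=108.7664 intr=0.0000 cont=2.7808 V=2.7808[hold]; j=5 S=142.7209 intr=0.0000 cont=0.0000 V=0.0000[hold]; j=6 S=187.2752 intr=0.0000 cont=0.0000 V=0.0000[hold]  S*(6)=63.1698
k=5: j=0 S=42.0262 intr=51.2438 cont=50.7231 V=51.2438[EX]; j=1 S=55.1459 intr=38.1241 cont=37.6034 V=38.1241[EX]; j=2 S=72.3612 intr=20.9088 cont=21.8058 V=21.8058[hold]; j=3 S=94.9508 intr=0.0000 cont=8.1395 V=8.1395[hold]; j=4 S=124.5923 intr=0.0000 cont=1.4194 V=1.4194[hold]; j=5 S=163.4873 intr=0.0000 cont=0.0000 V=0.0000[hold]  S*(5)=55.1459
k=4: j=0 S=48.1412 intr=45.1288 cont=44.6081 V=45.1288[EX]; j=1 S=63.1698 intr=30.1002 cont=30.0136 V=30.1002[EX]; j=2 S=82.8900 intr=10.3800 cont=15.0699 V=15.0699[hold]; j=3 S=108.7664 intr=0.0000 cont=4.8417 V=4.8417[hold]; j=4 S=142.7209 intr=0.0000 cont=0.7245 V=0.7245[hold]  S*(4)=63.1698
k=3: j=0 S=55.1459 intr=38.1241 cont=37.6034 V=38.1241[EX]; j=1 S=72.3612 intr=20.9088 cont=22.6579 V=22.6579[hold]; j=2 S=94.9508 intr=0.0000 cont=10.0356 V=10.0356[hold]; j=3 S=124.5923 intr=0.0000 cont=2.8221 V=2.8221[hold]  S*(3)=55.1459
k=2: j=0 S=63.1698 intr=30.1002 cont=30.4260 V=30.4260[hold]; j=1 S=82.8900 intr=10.3800 cont=16.4225 V=16.4225[hold]; j=2 S=108.7664 intr=0.0000 cont=6.4884 V=6.4884[hold]  S*(2)=-
k=1: j=0 S=72.3612 intr=20.9088 cont=23.4788 V=23.4788[hold]; j=1 S=94.9508 intr=0.0000 cont=11.5229 V=11.5229[hold]  S*(1)=-
k=0: j=0 S=82.8900 intr=10.3800 cont=17.5614 V=17.5614[hold]  S*(0)=-

price = 17.5614
boundary = - - - 55.1459 63.1698 55.1459 63.1698 72.3612 63.1698
tree:
17.5614
23.4788 11.5229
30.4260 16.4225 6.4884
38.1241 22.6579 10.0356 2.8221
45.1288 30.1002 15.0699 4.8417 0.7245
51.2438 38.1241 21.8058 8.1395 1.4194 0.0000
56.5820 45.1288 30.1002 13.3093 2.7808 0.0000 0.0000
61.2422 51.2438 38.1241 20.9088 5.4478 0.0000 0.0000 0.0000
65.3104 56.5820 45.1288 30.1002 10.6727 0.0000 0.0000 0.0000 0.0000
68.8619 61.2422 51.2438 38.1241 20.9088 0.0000 0.0000 0.0000 0.0000 0.0000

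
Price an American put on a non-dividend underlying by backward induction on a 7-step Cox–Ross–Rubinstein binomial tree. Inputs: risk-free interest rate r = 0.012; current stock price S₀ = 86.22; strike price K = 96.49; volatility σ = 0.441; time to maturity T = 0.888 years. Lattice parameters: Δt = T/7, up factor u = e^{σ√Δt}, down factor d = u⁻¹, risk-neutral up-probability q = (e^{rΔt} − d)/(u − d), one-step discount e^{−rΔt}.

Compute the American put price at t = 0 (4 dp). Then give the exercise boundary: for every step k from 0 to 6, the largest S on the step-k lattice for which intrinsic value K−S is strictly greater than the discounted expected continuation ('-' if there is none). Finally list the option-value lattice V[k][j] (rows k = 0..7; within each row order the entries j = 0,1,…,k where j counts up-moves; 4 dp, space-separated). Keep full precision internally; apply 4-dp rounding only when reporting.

price = 20.1154
boundary = - - - 53.8224 45.9989 53.8224 62.9764
tree:
20.1154
26.8065 12.5028
34.4940 18.0723 6.1524
42.6676 25.2269 9.9209 1.8479
50.4911 33.7085 15.5763 3.4634 0.0000
57.1773 42.6676 23.5375 6.4912 0.0000 0.0000
62.8917 50.4911 33.5136 12.1662 0.0000 0.0000 0.0000
67.7754 57.1773 42.6676 22.8026 0.0000 0.0000 0.0000 0.0000

Δt=0.12686, u=1.17008, d=0.85464, q=0.46564, disc=e^(-rΔt)=0.99848
k=7 terminal: V=max(K-S,0) → 67.7754 57.1773 42.6676 22.8026 0.0000 0.0000 0.0000 0.0000
k=6: j=0 S=33.5983 intr=62.8917 cont=62.7449 V=62.8917[EX]; j=1 S=45.9989 intr=50.4911 cont=50.3443 V=50.4911[EX]; j=2 S=62.9764 intr=33.5136 cont=33.3668 V=33.5136[EX]; j=3 S=86.2200 intr=10.2700 cont=12.1662 V=12.1662[hold]; j=4 S=118.0424 intr=0.0000 cont=0.0000 V=0.0000[hold]; j=5 S=161.6100 intr=0.0000 cont=0.0000 V=0.0000[hold]; j=6 S=221.2577 intr=0.0000 cont=0.0000 V=0.0000[hold]  S*(6)=62.9764
k=5: j=0 S=39.3127 intr=57.1773 cont=57.0305 V=57.1773[EX]; j=1 S=53.8224 intr=42.6676 cont=42.5209 V=42.6676[EX]; j=2 S=73.6874 intr=22.8026 cont=23.5375 V=23.5375[hold]; j=3 S=100.8842 intr=0.0000 cont=6.4912 V=6.4912[hold]; j=4 S=138.1189 intr=0.0000 cont=0.0000 V=0.0000[hold]; j=5 S=189.0965 intr=0.0000 cont=0.0000 V=0.0000[hold]  S*(5)=53.8224
k=4: j=0 S=45.9989 intr=50.4911 cont=50.3443 V=50.4911[EX]; j=1 S=62.9764 intr=33.5136 cont=33.7085 V=33.7085[hold]; j=2 S=86.2200 intr=10.2700 cont=15.5763 V=15.5763[hold]; j=3 S=118.0424 intr=0.0000 cont=3.4634 V=3.4634[hold]; j=4 S=161.6100 intr=0.0000 cont=0.0000 V=0.0000[hold]  S*(4)=45.9989
k=3: j=0 S=53.8224 intr=42.6676 cont=42.6115 V=42.6676[EX]; j=1 S=73.6874 intr=22.8026 cont=25.2269 V=25.2269[hold]; j=2 S=100.8842 intr=0.0000 cont=9.9209 V=9.9209[hold]; j=3 S=138.1189 intr=0.0000 cont=1.8479 V=1.8479[hold]  S*(3)=53.8224
k=2: j=0 S=62.9764 intr=33.5136 cont=34.4940 V=34.4940[hold]; j=1 S=86.2200 intr=10.2700 cont=18.0723 V=18.0723[hold]; j=2 S=118.0424 intr=0.0000 cont=6.1524 V=6.1524[hold]  S*(2)=-
k=1: j=0 S=73.6874 intr=22.8026 cont=26.8065 V=26.8065[hold]; j=1 S=100.8842 intr=0.0000 cont=12.5028 V=12.5028[hold]  S*(1)=-
k=0: j=0 S=86.2200 intr=10.2700 cont=20.1154 V=20.1154[hold]  S*(0)=-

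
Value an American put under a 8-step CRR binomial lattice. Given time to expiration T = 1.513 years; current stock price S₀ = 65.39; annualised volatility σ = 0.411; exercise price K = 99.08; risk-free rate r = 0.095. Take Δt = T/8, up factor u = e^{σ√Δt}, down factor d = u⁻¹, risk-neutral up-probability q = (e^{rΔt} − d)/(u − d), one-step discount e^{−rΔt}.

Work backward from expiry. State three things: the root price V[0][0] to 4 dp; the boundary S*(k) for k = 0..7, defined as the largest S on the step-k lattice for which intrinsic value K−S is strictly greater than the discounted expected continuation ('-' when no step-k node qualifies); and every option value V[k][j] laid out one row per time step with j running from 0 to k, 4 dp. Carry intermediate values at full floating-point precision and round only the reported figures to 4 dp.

price = 33.6900
boundary = 65.3900 54.6873 65.3900 54.6873 65.3900 54.6873 65.3900 78.1873
tree:
33.6900
44.3927 24.0103
53.3436 33.6900 15.4160
60.8295 44.3927 23.2077 8.3578
67.0902 53.3436 33.6900 13.8008 3.3409
72.3261 60.8295 44.3927 22.0585 6.2296 0.6391
76.7050 67.0902 53.3436 33.6900 11.4879 1.3169 0.0000
80.3673 72.3261 60.8295 44.3927 20.8927 2.7134 0.0000 0.0000
83.4301 76.7050 67.0902 53.3436 33.6900 5.5909 0.0000 0.0000 0.0000

params: Δt=0.18912 u=1.19571 d=0.83633 q=0.50588 e^(-rΔt)=0.98219
t_8 payoffs: 83.4301 76.7050 67.0902 53.3436 33.6900 5.5909 0.0000 0.0000 0.0000
t_7: node(7,0) S=18.7127 payoff=80.3673 vs cont=78.6030 → 80.3673 [stop]  node(7,1) S=26.7539 payoff=72.3261 vs cont=70.5618 → 72.3261 [stop]  node(7,2) S=38.2505 payoff=60.8295 vs cont=59.0653 → 60.8295 [stop]  node(7,3) S=54.6873 payoff=44.3927 vs cont=42.6284 → 44.3927 [stop]  node(7,4) S=78.1873 payoff=20.8927 vs cont=19.1284 → 20.8927 [stop]  node(7,5) S=111.7856 payoff=0.0000 vs cont=2.7134 → 2.7134 [wait]  node(7,6) S=159.8216 payoff=0.0000 vs cont=0.0000 → 0.0000 [wait]  node(7,7) S=228.4994 payoff=0.0000 vs cont=0.0000 → 0.0000 [wait]  ⇒ S*(7)=78.1873
t_6: node(6,0) S=22.3750 payoff=76.7050 vs cont=74.9408 → 76.7050 [stop]  node(6,1) S=31.9898 payoff=67.0902 vs cont=65.3259 → 67.0902 [stop]  node(6,2) S=45.7364 payoff=53.3436 vs cont=51.5794 → 53.3436 [stop]  node(6,3) S=65.3900 payoff=33.6900 vs cont=31.9257 → 33.6900 [stop]  node(6,4) S=93.4891 payoff=5.5909 vs cont=11.4879 → 11.4879 [wait]  node(6,5) S=133.6628 payoff=0.0000 vs cont=1.3169 → 1.3169 [wait]  node(6,6) S=191.0998 payoff=0.0000 vs cont=0.0000 → 0.0000 [wait]  ⇒ S*(6)=65.3900
t_5: node(5,0) S=26.7539 payoff=72.3261 vs cont=70.5618 → 72.3261 [stop]  node(5,1) S=38.2505 payoff=60.8295 vs cont=59.0653 → 60.8295 [stop]  node(5,2) S=54.6873 payoff=44.3927 vs cont=42.6284 → 44.3927 [stop]  node(5,3) S=78.1873 payoff=20.8927 vs cont=22.0585 → 22.0585 [wait]  node(5,4) S=111.7856 payoff=0.0000 vs cont=6.2296 → 6.2296 [wait]  node(5,5) S=159.8216 payoff=0.0000 vs cont=0.6391 → 0.6391 [wait]  ⇒ S*(5)=54.6873
t_4: node(4,0) S=31.9898 payoff=67.0902 vs cont=65.3259 → 67.0902 [stop]  node(4,1) S=45.7364 payoff=53.3436 vs cont=51.5794 → 53.3436 [stop]  node(4,2) S=65.3900 payoff=33.6900 vs cont=32.5050 → 33.6900 [stop]  node(4,3) S=93.4891 payoff=5.5909 vs cont=13.8008 → 13.8008 [wait]  node(4,4) S=133.6628 payoff=0.0000 vs cont=3.3409 → 3.3409 [wait]  ⇒ S*(4)=65.3900
t_3: node(3,0) S=38.2505 payoff=60.8295 vs cont=59.0653 → 60.8295 [stop]  node(3,1) S=54.6873 payoff=44.3927 vs cont=42.6284 → 44.3927 [stop]  node(3,2) S=78.1873 payoff=20.8927 vs cont=23.2077 → 23.2077 [wait]  node(3,3) S=111.7856 payoff=0.0000 vs cont=8.3578 → 8.3578 [wait]  ⇒ S*(3)=54.6873
t_2: node(2,0) S=45.7364 payoff=53.3436 vs cont=51.5794 → 53.3436 [stop]  node(2,1) S=65.3900 payoff=33.6900 vs cont=33.0760 → 33.6900 [stop]  node(2,2) S=93.4891 payoff=5.5909 vs cont=15.4160 → 15.4160 [wait]  ⇒ S*(2)=65.3900
t_1: node(1,0) S=54.6873 payoff=44.3927 vs cont=42.6284 → 44.3927 [stop]  node(1,1) S=78.1873 payoff=20.8927 vs cont=24.0103 → 24.0103 [wait]  ⇒ S*(1)=54.6873
t_0: node(0,0) S=65.3900 payoff=33.6900 vs cont=33.4748 → 33.6900 [stop]  ⇒ S*(0)=65.3900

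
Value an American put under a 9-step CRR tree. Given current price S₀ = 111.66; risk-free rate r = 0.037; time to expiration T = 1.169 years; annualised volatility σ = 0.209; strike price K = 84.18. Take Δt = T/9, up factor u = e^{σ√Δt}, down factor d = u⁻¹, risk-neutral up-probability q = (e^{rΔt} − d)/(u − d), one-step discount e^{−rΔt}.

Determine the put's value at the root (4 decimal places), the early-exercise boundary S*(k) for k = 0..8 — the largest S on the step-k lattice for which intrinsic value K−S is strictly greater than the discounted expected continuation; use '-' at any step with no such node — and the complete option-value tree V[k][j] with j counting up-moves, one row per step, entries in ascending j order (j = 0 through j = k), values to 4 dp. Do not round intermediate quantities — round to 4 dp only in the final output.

Δt=0.12989  u=1.07823  d=0.92744  q=0.51313  discount=0.99521
step 9 (expiry): payoffs max(K−S,0) = 27.4930 18.2765 7.5614 0.0000 0.0000 0.0000 0.0000 0.0000 0.0000 0.0000
step 8: (k=8,j=0): S=61.1218, (K−S)⁺=23.0582, hold=22.6546 ⇒ V=23.0582 exercise | (k=8,j=1): S=71.0594, (K−S)⁺=13.1206, hold=12.7170 ⇒ V=13.1206 exercise | (k=8,j=2): S=82.6127, (K−S)⁺=1.5673, hold=3.6638 ⇒ V=3.6638 continue | (k=8,j=3): S=96.0444, (K−S)⁺=0.0000, hold=0.0000 ⇒ V=0.0000 continue | (k=8,j=4): S=111.6600, (K−S)⁺=0.0000, hold=0.0000 ⇒ V=0.0000 continue | (k=8,j=5): S=129.8145, (K−S)⁺=0.0000, hold=0.0000 ⇒ V=0.0000 continue | (k=8,j=6): S=150.9206, (K−S)⁺=0.0000, hold=0.0000 ⇒ V=0.0000 continue | (k=8,j=7): S=175.4583, (K−S)⁺=0.0000, hold=0.0000 ⇒ V=0.0000 continue | (k=8,j=8): S=203.9855, (K−S)⁺=0.0000, hold=0.0000 ⇒ V=0.0000 continue  boundary S*=71.0594
step 7: (k=7,j=0): S=65.9035, (K−S)⁺=18.2765, hold=17.8729 ⇒ V=18.2765 exercise | (k=7,j=1): S=76.6186, (K−S)⁺=7.5614, hold=8.2285 ⇒ V=8.2285 continue | (k=7,j=2): S=89.0757, (K−S)⁺=0.0000, hold=1.7753 ⇒ V=1.7753 continue | (k=7,j=3): S=103.5583, (K−S)⁺=0.0000, hold=0.0000 ⇒ V=0.0000 continue | (k=7,j=4): S=120.3955, (K−S)⁺=0.0000, hold=0.0000 ⇒ V=0.0000 continue | (k=7,j=5): S=139.9703, (K−S)⁺=0.0000, hold=0.0000 ⇒ V=0.0000 continue | (k=7,j=6): S=162.7276, (K−S)⁺=0.0000, hold=0.0000 ⇒ V=0.0000 continue | (k=7,j=7): S=189.1850, (K−S)⁺=0.0000, hold=0.0000 ⇒ V=0.0000 continue  boundary S*=65.9035
step 6: (k=6,j=0): S=71.0594, (K−S)⁺=13.1206, hold=13.0577 ⇒ V=13.1206 exercise | (k=6,j=1): S=82.6127, (K−S)⁺=1.5673, hold=4.8936 ⇒ V=4.8936 continue | (k=6,j=2): S=96.0444, (K−S)⁺=0.0000, hold=0.8602 ⇒ V=0.8602 continue | (k=6,j=3): S=111.6600, (K−S)⁺=0.0000, hold=0.0000 ⇒ V=0.0000 continue | (k=6,j=4): S=129.8145, (K−S)⁺=0.0000, hold=0.0000 ⇒ V=0.0000 continue | (k=6,j=5): S=150.9206, (K−S)⁺=0.0000, hold=0.0000 ⇒ V=0.0000 continue | (k=6,j=6): S=175.4583, (K−S)⁺=0.0000, hold=0.0000 ⇒ V=0.0000 continue  boundary S*=71.0594
step 5: (k=5,j=0): S=76.6186, (K−S)⁺=7.5614, hold=8.8565 ⇒ V=8.8565 continue | (k=5,j=1): S=89.0757, (K−S)⁺=0.0000, hold=2.8104 ⇒ V=2.8104 continue | (k=5,j=2): S=103.5583, (K−S)⁺=0.0000, hold=0.4168 ⇒ V=0.4168 continue | (k=5,j=3): S=120.3955, (K−S)⁺=0.0000, hold=0.0000 ⇒ V=0.0000 continue | (k=5,j=4): S=139.9703, (K−S)⁺=0.0000, hold=0.0000 ⇒ V=0.0000 continue | (k=5,j=5): S=162.7276, (K−S)⁺=0.0000, hold=0.0000 ⇒ V=0.0000 continue  boundary S*=-
step 4: (k=4,j=0): S=82.6127, (K−S)⁺=1.5673, hold=5.7265 ⇒ V=5.7265 continue | (k=4,j=1): S=96.0444, (K−S)⁺=0.0000, hold=1.5746 ⇒ V=1.5746 continue | (k=4,j=2): S=111.6600, (K−S)⁺=0.0000, hold=0.2020 ⇒ V=0.2020 continue | (k=4,j=3): S=129.8145, (K−S)⁺=0.0000, hold=0.0000 ⇒ V=0.0000 continue | (k=4,j=4): S=150.9206, (K−S)⁺=0.0000, hold=0.0000 ⇒ V=0.0000 continue  boundary S*=-
step 3: (k=3,j=0): S=89.0757, (K−S)⁺=0.0000, hold=3.5788 ⇒ V=3.5788 continue | (k=3,j=1): S=103.5583, (K−S)⁺=0.0000, hold=0.8661 ⇒ V=0.8661 continue | (k=3,j=2): S=120.3955, (K−S)⁺=0.0000, hold=0.0979 ⇒ V=0.0979 continue | (k=3,j=3): S=139.9703, (K−S)⁺=0.0000, hold=0.0000 ⇒ V=0.0000 continue  boundary S*=-
step 2: (k=2,j=0): S=96.0444, (K−S)⁺=0.0000, hold=2.1763 ⇒ V=2.1763 continue | (k=2,j=1): S=111.6600, (K−S)⁺=0.0000, hold=0.4696 ⇒ V=0.4696 continue | (k=2,j=2): S=129.8145, (K−S)⁺=0.0000, hold=0.0474 ⇒ V=0.0474 continue  boundary S*=-
step 1: (k=1,j=0): S=103.5583, (K−S)⁺=0.0000, hold=1.2943 ⇒ V=1.2943 continue | (k=1,j=1): S=120.3955, (K−S)⁺=0.0000, hold=0.2518 ⇒ V=0.2518 continue  boundary S*=-
step 0: (k=0,j=0): S=111.6600, (K−S)⁺=0.0000, hold=0.7557 ⇒ V=0.7557 continue  boundary S*=-

price = 0.7557
boundary = - - - - - - 71.0594 65.9035 71.0594
tree:
0.7557
1.2943 0.2518
2.1763 0.4696 0.0474
3.5788 0.8661 0.0979 0.0000
5.7265 1.5746 0.2020 0.0000 0.0000
8.8565 2.8104 0.4168 0.0000 0.0000 0.0000
13.1206 4.8936 0.8602 0.0000 0.0000 0.0000 0.0000
18.2765 8.2285 1.7753 0.0000 0.0000 0.0000 0.0000 0.0000
23.0582 13.1206 3.6638 0.0000 0.0000 0.0000 0.0000 0.0000 0.0000
27.4930 18.2765 7.5614 0.0000 0.0000 0.0000 0.0000 0.0000 0.0000 0.0000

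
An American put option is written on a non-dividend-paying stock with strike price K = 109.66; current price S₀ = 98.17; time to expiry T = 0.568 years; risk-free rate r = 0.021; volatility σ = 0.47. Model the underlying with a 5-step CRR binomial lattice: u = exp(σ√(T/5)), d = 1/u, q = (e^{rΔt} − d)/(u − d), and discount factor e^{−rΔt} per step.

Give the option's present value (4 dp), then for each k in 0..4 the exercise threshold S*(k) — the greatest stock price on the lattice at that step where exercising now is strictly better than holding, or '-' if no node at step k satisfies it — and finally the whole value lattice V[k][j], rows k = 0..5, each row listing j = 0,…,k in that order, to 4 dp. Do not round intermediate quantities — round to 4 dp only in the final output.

price = 20.3163
boundary = - - - 61.0361 71.5129
tree:
20.3163
28.4962 11.1208
38.2524 17.5507 3.8680
48.6239 26.6573 7.2879 0.0000
57.5658 38.1471 13.7315 0.0000 0.0000
65.1977 48.6239 25.8721 0.0000 0.0000 0.0000

Δt=0.11360  u=1.17165  d=0.85350  q=0.46799  discount=0.99762
step 5 (expiry): payoffs max(K−S,0) = 65.1977 48.6239 25.8721 0.0000 0.0000 0.0000
step 4: (k=4,j=0): S=52.0942, (K−S)⁺=57.5658, hold=57.3045 ⇒ V=57.5658 exercise | (k=4,j=1): S=71.5129, (K−S)⁺=38.1471, hold=37.8858 ⇒ V=38.1471 exercise | (k=4,j=2): S=98.1700, (K−S)⁺=11.4900, hold=13.7315 ⇒ V=13.7315 continue | (k=4,j=3): S=134.7638, (K−S)⁺=0.0000, hold=0.0000 ⇒ V=0.0000 continue | (k=4,j=4): S=184.9984, (K−S)⁺=0.0000, hold=0.0000 ⇒ V=0.0000 continue  boundary S*=71.5129
step 3: (k=3,j=0): S=61.0361, (K−S)⁺=48.6239, hold=48.3626 ⇒ V=48.6239 exercise | (k=3,j=1): S=83.7879, (K−S)⁺=25.8721, hold=26.6573 ⇒ V=26.6573 continue | (k=3,j=2): S=115.0207, (K−S)⁺=0.0000, hold=7.2879 ⇒ V=7.2879 continue | (k=3,j=3): S=157.8958, (K−S)⁺=0.0000, hold=0.0000 ⇒ V=0.0000 continue  boundary S*=61.0361
step 2: (k=2,j=0): S=71.5129, (K−S)⁺=38.1471, hold=38.2524 ⇒ V=38.2524 continue | (k=2,j=1): S=98.1700, (K−S)⁺=11.4900, hold=17.5507 ⇒ V=17.5507 continue | (k=2,j=2): S=134.7638, (K−S)⁺=0.0000, hold=3.8680 ⇒ V=3.8680 continue  boundary S*=-
step 1: (k=1,j=0): S=83.7879, (K−S)⁺=25.8721, hold=28.4962 ⇒ V=28.4962 continue | (k=1,j=1): S=115.0207, (K−S)⁺=0.0000, hold=11.1208 ⇒ V=11.1208 continue  boundary S*=-
step 0: (k=0,j=0): S=98.1700, (K−S)⁺=11.4900, hold=20.3163 ⇒ V=20.3163 continue  boundary S*=-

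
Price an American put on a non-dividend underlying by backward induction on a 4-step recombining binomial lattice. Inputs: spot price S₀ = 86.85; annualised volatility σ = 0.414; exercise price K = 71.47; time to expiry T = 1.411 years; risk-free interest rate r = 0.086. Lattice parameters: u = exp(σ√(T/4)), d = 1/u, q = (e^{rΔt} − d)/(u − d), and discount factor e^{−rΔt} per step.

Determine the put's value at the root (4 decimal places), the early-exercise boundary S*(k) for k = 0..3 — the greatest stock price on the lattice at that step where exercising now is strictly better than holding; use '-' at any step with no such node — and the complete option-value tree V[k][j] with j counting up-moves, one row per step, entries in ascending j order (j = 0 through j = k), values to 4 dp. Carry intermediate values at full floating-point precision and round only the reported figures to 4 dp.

Δt=0.35275  u=1.27875  d=0.78201  q=0.50084  discount=0.97012
step 4 (expiry): payoffs max(K−S,0) = 38.9895 18.3576 0.0000 0.0000 0.0000
step 3: (k=3,j=0): S=41.5345, (K−S)⁺=29.9355, hold=27.7999 ⇒ V=29.9355 exercise | (k=3,j=1): S=67.9177, (K−S)⁺=3.5523, hold=8.8895 ⇒ V=8.8895 continue | (k=3,j=2): S=111.0598, (K−S)⁺=0.0000, hold=0.0000 ⇒ V=0.0000 continue | (k=3,j=3): S=181.6062, (K−S)⁺=0.0000, hold=0.0000 ⇒ V=0.0000 continue  boundary S*=41.5345
step 2: (k=2,j=0): S=53.1124, (K−S)⁺=18.3576, hold=18.8152 ⇒ V=18.8152 continue | (k=2,j=1): S=86.8500, (K−S)⁺=0.0000, hold=4.3047 ⇒ V=4.3047 continue | (k=2,j=2): S=142.0181, (K−S)⁺=0.0000, hold=0.0000 ⇒ V=0.0000 continue  boundary S*=-
step 1: (k=1,j=0): S=67.9177, (K−S)⁺=3.5523, hold=11.2027 ⇒ V=11.2027 continue | (k=1,j=1): S=111.0598, (K−S)⁺=0.0000, hold=2.0845 ⇒ V=2.0845 continue  boundary S*=-
step 0: (k=0,j=0): S=86.8500, (K−S)⁺=0.0000, hold=6.4376 ⇒ V=6.4376 continue  boundary S*=-

price = 6.4376
boundary = - - - 41.5345
tree:
6.4376
11.2027 2.0845
18.8152 4.3047 0.0000
29.9355 8.8895 0.0000 0.0000
38.9895 18.3576 0.0000 0.0000 0.0000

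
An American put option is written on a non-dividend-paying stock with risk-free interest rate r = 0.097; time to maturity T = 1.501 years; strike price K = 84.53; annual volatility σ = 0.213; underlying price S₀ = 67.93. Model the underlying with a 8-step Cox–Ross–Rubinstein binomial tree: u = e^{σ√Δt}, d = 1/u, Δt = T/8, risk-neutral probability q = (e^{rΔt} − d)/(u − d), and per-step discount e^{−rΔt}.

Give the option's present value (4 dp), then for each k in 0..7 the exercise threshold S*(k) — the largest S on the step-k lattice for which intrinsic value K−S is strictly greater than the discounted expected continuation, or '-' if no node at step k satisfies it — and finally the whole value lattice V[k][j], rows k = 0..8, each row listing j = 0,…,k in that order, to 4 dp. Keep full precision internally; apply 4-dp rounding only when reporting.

price = 16.6000
boundary = 67.9300 61.9430 67.9300 74.4956 67.9300 74.4956 67.9300 74.4956
tree:
16.6000
22.5870 10.1913
28.0463 16.6000 5.8051
33.0244 22.5870 10.0344 2.8812
37.5638 28.0463 16.6000 5.4716 1.0689
41.7031 33.0244 22.5870 10.0344 2.2919 0.2041
45.4776 37.5638 28.0463 16.6000 4.8418 0.4905 0.0000
48.9195 41.7031 33.0244 22.5870 10.0344 1.1791 0.0000 0.0000
52.0580 45.4776 37.5638 28.0463 16.6000 2.8342 0.0000 0.0000 0.0000

Δt=0.18762, u=1.09665, d=0.91187, q=0.57634, disc=e^(-rΔt)=0.98196
k=8 terminal: V=max(K-S,0) → 52.0580 45.4776 37.5638 28.0463 16.6000 2.8342 0.0000 0.0000 0.0000
k=7: j=0 S=35.6105 intr=48.9195 cont=47.3950 V=48.9195[EX]; j=1 S=42.8269 intr=41.7031 cont=40.1786 V=41.7031[EX]; j=2 S=51.5056 intr=33.0244 cont=31.4999 V=33.0244[EX]; j=3 S=61.9430 intr=22.5870 cont=21.0625 V=22.5870[EX]; j=4 S=74.4956 intr=10.0344 cont=8.5099 V=10.0344[EX]; j=5 S=89.5919 intr=0.0000 cont=1.1791 V=1.1791[hold]; j=6 S=107.7474 intr=0.0000 cont=0.0000 V=0.0000[hold]; j=7 S=129.5821 intr=0.0000 cont=0.0000 V=0.0000[hold]  S*(7)=74.4956
k=6: j=0 S=39.0524 intr=45.4776 cont=43.9531 V=45.4776[EX]; j=1 S=46.9662 intr=37.5638 cont=36.0393 V=37.5638[EX]; j=2 S=56.4837 intr=28.0463 cont=26.5218 V=28.0463[EX]; j=3 S=67.9300 intr=16.6000 cont=15.0755 V=16.6000[EX]; j=4 S=81.6958 intr=2.8342 cont=4.8418 V=4.8418[hold]; j=5 S=98.2512 intr=0.0000 cont=0.4905 V=0.4905[hold]; j=6 S=118.1615 intr=0.0000 cont=0.0000 V=0.0000[hold]  S*(6)=67.9300
k=5: j=0 S=42.8269 intr=41.7031 cont=40.1786 V=41.7031[EX]; j=1 S=51.5056 intr=33.0244 cont=31.4999 V=33.0244[EX]; j=2 S=61.9430 intr=22.5870 cont=21.0625 V=22.5870[EX]; j=3 S=74.4956 intr=10.0344 cont=9.6461 V=10.0344[EX]; j=4 S=89.5919 intr=0.0000 cont=2.2919 V=2.2919[hold]; j=5 S=107.7474 intr=0.0000 cont=0.2041 V=0.2041[hold]  S*(5)=74.4956
k=4: j=0 S=46.9662 intr=37.5638 cont=36.0393 V=37.5638[EX]; j=1 S=56.4837 intr=28.0463 cont=26.5218 V=28.0463[EX]; j=2 S=67.9300 intr=16.6000 cont=15.0755 V=16.6000[EX]; j=3 S=81.6958 intr=2.8342 cont=5.4716 V=5.4716[hold]; j=4 S=98.2512 intr=0.0000 cont=1.0689 V=1.0689[hold]  S*(4)=67.9300
k=3: j=0 S=51.5056 intr=33.0244 cont=31.4999 V=33.0244[EX]; j=1 S=61.9430 intr=22.5870 cont=21.0625 V=22.5870[EX]; j=2 S=74.4956 intr=10.0344 cont=10.0025 V=10.0344[EX]; j=3 S=89.5919 intr=0.0000 cont=2.8812 V=2.8812[hold]  S*(3)=74.4956
k=2: j=0 S=56.4837 intr=28.0463 cont=26.5218 V=28.0463[EX]; j=1 S=67.9300 intr=16.6000 cont=15.0755 V=16.6000[EX]; j=2 S=81.6958 intr=2.8342 cont=5.8051 V=5.8051[hold]  S*(2)=67.9300
k=1: j=0 S=61.9430 intr=22.5870 cont=21.0625 V=22.5870[EX]; j=1 S=74.4956 intr=10.0344 cont=10.1913 V=10.1913[hold]  S*(1)=61.9430
k=0: j=0 S=67.9300 intr=16.6000 cont=15.1643 V=16.6000[EX]  S*(0)=67.9300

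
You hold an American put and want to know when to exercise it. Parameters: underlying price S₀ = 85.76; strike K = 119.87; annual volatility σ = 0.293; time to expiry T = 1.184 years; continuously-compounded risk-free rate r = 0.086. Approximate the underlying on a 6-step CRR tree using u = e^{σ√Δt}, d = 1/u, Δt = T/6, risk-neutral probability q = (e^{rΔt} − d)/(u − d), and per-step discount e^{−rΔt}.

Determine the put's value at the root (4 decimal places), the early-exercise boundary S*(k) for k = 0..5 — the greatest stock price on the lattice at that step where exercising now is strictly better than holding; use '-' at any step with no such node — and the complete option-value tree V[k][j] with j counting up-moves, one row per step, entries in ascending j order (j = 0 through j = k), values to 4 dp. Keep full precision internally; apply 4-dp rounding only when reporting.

price = 34.1100
boundary = 85.7600 75.2936 85.7600 97.6813 85.7600 97.6813
tree:
34.1100
44.5764 22.8045
53.7654 34.1100 13.6339
61.8330 44.5764 22.1887 6.5783
68.9159 53.7654 34.1100 12.2579 1.8146
75.1345 61.8330 44.5764 22.1887 3.9528 0.0000
80.5941 68.9159 53.7654 34.1100 8.6103 0.0000 0.0000

params: Δt=0.19733 u=1.13901 d=0.87796 q=0.53307 e^(-rΔt)=0.98317
t_6 payoffs: 80.5941 68.9159 53.7654 34.1100 8.6103 0.0000 0.0000
t_5: node(5,0) S=44.7355 payoff=75.1345 vs cont=73.1174 → 75.1345 [stop]  node(5,1) S=58.0370 payoff=61.8330 vs cont=59.8159 → 61.8330 [stop]  node(5,2) S=75.2936 payoff=44.5764 vs cont=42.5593 → 44.5764 [stop]  node(5,3) S=97.6813 payoff=22.1887 vs cont=20.1716 → 22.1887 [stop]  node(5,4) S=126.7256 payoff=0.0000 vs cont=3.9528 → 3.9528 [wait]  node(5,5) S=164.4059 payoff=0.0000 vs cont=0.0000 → 0.0000 [wait]  ⇒ S*(5)=97.6813
t_4: node(4,0) S=50.9541 payoff=68.9159 vs cont=66.8988 → 68.9159 [stop]  node(4,1) S=66.1046 payoff=53.7654 vs cont=51.7483 → 53.7654 [stop]  node(4,2) S=85.7600 payoff=34.1100 vs cont=32.0929 → 34.1100 [stop]  node(4,3) S=111.2597 payoff=8.6103 vs cont=12.2579 → 12.2579 [wait]  node(4,4) S=144.3414 payoff=0.0000 vs cont=1.8146 → 1.8146 [wait]  ⇒ S*(4)=85.7600
t_3: node(3,0) S=58.0370 payoff=61.8330 vs cont=59.8159 → 61.8330 [stop]  node(3,1) S=75.2936 payoff=44.5764 vs cont=42.5593 → 44.5764 [stop]  node(3,2) S=97.6813 payoff=22.1887 vs cont=22.0833 → 22.1887 [stop]  node(3,3) S=126.7256 payoff=0.0000 vs cont=6.5783 → 6.5783 [wait]  ⇒ S*(3)=97.6813
t_2: node(2,0) S=66.1046 payoff=53.7654 vs cont=51.7483 → 53.7654 [stop]  node(2,1) S=85.7600 payoff=34.1100 vs cont=32.0929 → 34.1100 [stop]  node(2,2) S=111.2597 payoff=8.6103 vs cont=13.6339 → 13.6339 [wait]  ⇒ S*(2)=85.7600
t_1: node(1,0) S=75.2936 payoff=44.5764 vs cont=42.5593 → 44.5764 [stop]  node(1,1) S=97.6813 payoff=22.1887 vs cont=22.8045 → 22.8045 [wait]  ⇒ S*(1)=75.2936
t_0: node(0,0) S=85.7600 payoff=34.1100 vs cont=32.4156 → 34.1100 [stop]  ⇒ S*(0)=85.7600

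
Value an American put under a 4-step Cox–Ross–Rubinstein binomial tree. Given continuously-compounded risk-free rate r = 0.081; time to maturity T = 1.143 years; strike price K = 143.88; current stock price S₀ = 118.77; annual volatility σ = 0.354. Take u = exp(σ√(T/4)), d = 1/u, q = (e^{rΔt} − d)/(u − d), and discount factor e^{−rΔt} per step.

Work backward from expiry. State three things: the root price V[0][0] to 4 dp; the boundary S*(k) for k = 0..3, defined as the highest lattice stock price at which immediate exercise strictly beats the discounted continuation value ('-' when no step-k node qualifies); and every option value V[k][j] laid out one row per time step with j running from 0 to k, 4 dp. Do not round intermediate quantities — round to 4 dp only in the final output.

params: Δt=0.28575 u=1.20832 d=0.82759 q=0.51433 e^(-rΔt)=0.97712
t_4 payoffs: 88.1645 62.5331 25.1100 0.0000 0.0000
t_3: node(3,0) S=67.3222 payoff=76.5578 vs cont=73.2658 → 76.5578 [stop]  node(3,1) S=98.2933 payoff=45.5867 vs cont=42.2947 → 45.5867 [stop]  node(3,2) S=143.5124 payoff=0.3676 vs cont=11.9160 → 11.9160 [wait]  node(3,3) S=209.5342 payoff=0.0000 vs cont=0.0000 → 0.0000 [wait]  ⇒ S*(3)=98.2933
t_2: node(2,0) S=81.3469 payoff=62.5331 vs cont=59.2411 → 62.5331 [stop]  node(2,1) S=118.7700 payoff=25.1100 vs cont=27.6219 → 27.6219 [wait]  node(2,2) S=173.4093 payoff=0.0000 vs cont=5.6548 → 5.6548 [wait]  ⇒ S*(2)=81.3469
t_1: node(1,0) S=98.2933 payoff=45.5867 vs cont=43.5571 → 45.5867 [stop]  node(1,1) S=143.5124 payoff=0.3676 vs cont=15.9500 → 15.9500 [wait]  ⇒ S*(1)=98.2933
t_0: node(0,0) S=118.7700 payoff=25.1100 vs cont=29.6492 → 29.6492 [wait]  ⇒ S*(0)=-

price = 29.6492
boundary = - 98.2933 81.3469 98.2933
tree:
29.6492
45.5867 15.9500
62.5331 27.6219 5.6548
76.5578 45.5867 11.9160 0.0000
88.1645 62.5331 25.1100 0.0000 0.0000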